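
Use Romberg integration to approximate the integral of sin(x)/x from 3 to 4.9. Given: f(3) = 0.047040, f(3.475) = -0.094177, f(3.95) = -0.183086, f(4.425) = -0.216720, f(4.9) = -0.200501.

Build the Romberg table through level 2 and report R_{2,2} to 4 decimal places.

-0.2791

R_{0,0} (trapezoid, 1 panel, h=1.9000): -0.145788
R_{1,0} (trapezoid, 2 panels, h=0.9500): -0.246826
R_{2,0} (trapezoid, 4 panels, h=0.4750): -0.271089
R_{1,1} = -0.246826 + (-0.246826 − (-0.145788))/3 = -0.280505
R_{2,1} = -0.271089 + (-0.271089 − (-0.246826))/3 = -0.279177
R_{2,2} = -0.279177 + (-0.279177 − (-0.280505))/15 = -0.279088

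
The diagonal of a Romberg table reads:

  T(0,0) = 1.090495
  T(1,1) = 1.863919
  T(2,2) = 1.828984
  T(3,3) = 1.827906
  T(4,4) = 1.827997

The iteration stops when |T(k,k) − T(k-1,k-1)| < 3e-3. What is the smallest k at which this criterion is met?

|T(1,1) − T(0,0)| = 0.773424 ≥ 3e-3
|T(2,2) − T(1,1)| = 0.034935 ≥ 3e-3
|T(3,3) − T(2,2)| = 0.001078 < 3e-3

k = 3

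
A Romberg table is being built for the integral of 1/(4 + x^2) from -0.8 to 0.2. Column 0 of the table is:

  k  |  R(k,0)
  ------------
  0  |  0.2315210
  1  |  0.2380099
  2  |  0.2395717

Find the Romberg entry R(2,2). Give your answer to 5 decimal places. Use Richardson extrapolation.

Richardson extrapolation on the trapezoidal column (denominator 4−1=3):
R(1,1) = (4·0.2380099 − 0.2315210) / 3 = 0.2401729
R(2,1) = 0.2395717 + (0.2395717 − 0.2380099)/3 = 0.2400923
R(2,2) = 0.2400923 + (0.2400923 − 0.2401729)/15 = 0.2400869

0.24009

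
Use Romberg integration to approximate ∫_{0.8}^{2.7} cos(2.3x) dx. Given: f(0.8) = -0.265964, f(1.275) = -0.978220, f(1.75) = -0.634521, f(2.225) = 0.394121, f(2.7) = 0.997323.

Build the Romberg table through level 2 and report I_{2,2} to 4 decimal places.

-0.4473

I_{0,0} (trapezoid, 1 panel, h=1.9000): 0.694791
I_{1,0} (trapezoid, 2 panels, h=0.9500): -0.255399
I_{2,0} (trapezoid, 4 panels, h=0.4750): -0.405147
I_{1,1} = -0.255399 + (-0.255399 − 0.694791)/3 = -0.572129
I_{2,1} = -0.405147 + (-0.405147 − (-0.255399))/3 = -0.455063
I_{2,2} = -0.455063 + (-0.455063 − (-0.572129))/15 = -0.447259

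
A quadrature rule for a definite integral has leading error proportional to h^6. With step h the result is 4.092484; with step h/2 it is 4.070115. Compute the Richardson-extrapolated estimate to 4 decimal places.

4.0698

Extrapolated value = (64·A(h/2) − A(h)) / (64 − 1)
= (64·4.070115 − 4.092484) / 63
= 256.394876 / 63 = 4.069760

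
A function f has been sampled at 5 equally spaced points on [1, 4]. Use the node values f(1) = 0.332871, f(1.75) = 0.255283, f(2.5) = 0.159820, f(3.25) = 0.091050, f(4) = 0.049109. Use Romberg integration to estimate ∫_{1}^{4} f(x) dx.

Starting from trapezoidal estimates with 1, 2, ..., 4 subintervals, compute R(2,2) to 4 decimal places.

0.5225

R(0,0) (trapezoid, 1 panel, h=3.0000): 0.572970
R(1,0) (trapezoid, 2 panels, h=1.5000): 0.526215
R(2,0) (trapezoid, 4 panels, h=0.7500): 0.522857
R(1,1) = 0.526215 + (0.526215 − 0.572970)/3 = 0.510630
R(2,1) = 0.522857 + (0.522857 − 0.526215)/3 = 0.521738
R(2,2) = 0.521738 + (0.521738 − 0.510630)/15 = 0.522479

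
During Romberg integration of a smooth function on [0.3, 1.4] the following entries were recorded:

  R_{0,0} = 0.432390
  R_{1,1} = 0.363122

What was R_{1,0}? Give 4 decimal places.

0.3804

From R_{1,1} = (4·R_{1,0} − R_{0,0})/3, solve for R_{1,0}:
4·R_{1,0} = 3·0.363122 + 0.432390 = 1.521756
R_{1,0} = 0.380439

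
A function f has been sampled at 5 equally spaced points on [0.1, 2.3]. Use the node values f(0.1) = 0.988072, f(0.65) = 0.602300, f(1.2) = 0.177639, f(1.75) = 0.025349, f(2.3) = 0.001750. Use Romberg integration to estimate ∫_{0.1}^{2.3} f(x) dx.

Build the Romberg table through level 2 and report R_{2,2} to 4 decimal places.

0.7124

R_{0,0} (trapezoid, 1 panel, h=2.2000): 1.088804
R_{1,0} (trapezoid, 2 panels, h=1.1000): 0.739805
R_{2,0} (trapezoid, 4 panels, h=0.5500): 0.715109
R_{1,1} = 0.739805 + (0.739805 − 1.088804)/3 = 0.623472
R_{2,1} = 0.715109 + (0.715109 − 0.739805)/3 = 0.706877
R_{2,2} = 0.706877 + (0.706877 − 0.623472)/15 = 0.712437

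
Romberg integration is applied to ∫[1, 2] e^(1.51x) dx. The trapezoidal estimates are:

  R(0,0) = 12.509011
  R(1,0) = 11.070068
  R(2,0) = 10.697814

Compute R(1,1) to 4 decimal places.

R(1,1) = 11.070068 + (11.070068 − 12.509011)/3 = 10.590420

10.5904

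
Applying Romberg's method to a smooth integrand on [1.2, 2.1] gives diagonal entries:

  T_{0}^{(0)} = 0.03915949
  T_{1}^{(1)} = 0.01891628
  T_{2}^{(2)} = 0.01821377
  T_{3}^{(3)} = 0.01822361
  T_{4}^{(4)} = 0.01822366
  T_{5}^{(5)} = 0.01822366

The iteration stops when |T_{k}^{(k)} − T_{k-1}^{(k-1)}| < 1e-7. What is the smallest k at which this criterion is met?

k = 4

|T_{1}^{(1)} − T_{0}^{(0)}| = 0.02024321 ≥ 1e-7
|T_{2}^{(2)} − T_{1}^{(1)}| = 0.00070251 ≥ 1e-7
|T_{3}^{(3)} − T_{2}^{(2)}| = 0.00000984 ≥ 1e-7
|T_{4}^{(4)} − T_{3}^{(3)}| = 0.00000005 < 1e-7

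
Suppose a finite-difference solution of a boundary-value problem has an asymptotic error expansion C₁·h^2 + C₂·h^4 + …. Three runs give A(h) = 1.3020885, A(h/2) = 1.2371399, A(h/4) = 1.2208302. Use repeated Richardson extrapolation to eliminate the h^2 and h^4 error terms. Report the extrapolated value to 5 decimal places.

1.21539

First eliminate the h^2 term (factor 2^2 = 4):
  B₁ = (4·1.2371399 − 1.3020885)/3 = 1.2154904
  B₂ = (4·1.2208302 − 1.2371399)/3 = 1.2153936
Then eliminate the h^4 term (factor 2^4 = 16):
  (16·1.2153936 − 1.2154904)/15 = 1.2153871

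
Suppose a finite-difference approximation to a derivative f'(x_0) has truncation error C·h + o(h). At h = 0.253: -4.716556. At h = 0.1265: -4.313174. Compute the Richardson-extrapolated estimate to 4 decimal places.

-3.9098

The leading error scales as h; refining by a factor of 2 reduces it by 2^1 = 2.
Extrapolated value = (2·A(h/2) − A(h)) / (2 − 1)
= (2·(-4.313174) − (-4.716556)) / 1
= -3.909792 / 1 = -3.909792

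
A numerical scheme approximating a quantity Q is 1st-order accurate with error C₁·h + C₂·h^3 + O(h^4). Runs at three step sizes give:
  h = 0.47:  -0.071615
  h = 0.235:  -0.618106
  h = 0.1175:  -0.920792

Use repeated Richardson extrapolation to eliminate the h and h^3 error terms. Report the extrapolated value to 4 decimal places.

-1.2319

First eliminate the h term (factor 2^1 = 2):
  B₁ = (2·(-0.618106) − (-0.071615))/1 = -1.164597
  B₂ = (2·(-0.920792) − (-0.618106))/1 = -1.223478
Then eliminate the h^3 term (factor 2^3 = 8):
  (8·(-1.223478) − (-1.164597))/7 = -1.231890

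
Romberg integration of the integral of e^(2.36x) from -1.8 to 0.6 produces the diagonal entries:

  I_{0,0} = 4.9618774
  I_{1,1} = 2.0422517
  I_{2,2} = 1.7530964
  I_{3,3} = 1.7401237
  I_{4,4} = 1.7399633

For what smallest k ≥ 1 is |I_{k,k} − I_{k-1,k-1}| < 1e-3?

|I_{1,1} − I_{0,0}| = 2.9196257 ≥ 1e-3
|I_{2,2} − I_{1,1}| = 0.2891553 ≥ 1e-3
|I_{3,3} − I_{2,2}| = 0.0129727 ≥ 1e-3
|I_{4,4} − I_{3,3}| = 0.0001604 < 1e-3

k = 4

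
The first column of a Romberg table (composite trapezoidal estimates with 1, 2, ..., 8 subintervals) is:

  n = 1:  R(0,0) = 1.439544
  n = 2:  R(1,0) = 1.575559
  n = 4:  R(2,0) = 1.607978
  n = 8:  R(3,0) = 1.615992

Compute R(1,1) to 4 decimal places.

Richardson extrapolation on the trapezoidal column (denominator 4−1=3):
R(1,1) = (4·1.575559 − 1.439544) / 3 = 1.620897
(Column j=1 coincides with Simpson's rule on the same nodes.)

1.6209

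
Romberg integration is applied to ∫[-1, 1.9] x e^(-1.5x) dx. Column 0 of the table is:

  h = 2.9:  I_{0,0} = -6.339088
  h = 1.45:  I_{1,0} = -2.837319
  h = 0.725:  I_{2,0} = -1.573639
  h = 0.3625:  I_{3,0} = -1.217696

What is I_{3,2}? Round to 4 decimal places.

-1.0955

Richardson extrapolation on the trapezoidal column (denominator 4−1=3):
I_{2,1} = (4·(-1.573639) − (-2.837319)) / 3 = -1.152412
I_{3,1} = -1.217696 + (-1.217696 − (-1.573639))/3 = -1.099048
I_{3,2} = -1.099048 + (-1.099048 − (-1.152412))/15 = -1.095490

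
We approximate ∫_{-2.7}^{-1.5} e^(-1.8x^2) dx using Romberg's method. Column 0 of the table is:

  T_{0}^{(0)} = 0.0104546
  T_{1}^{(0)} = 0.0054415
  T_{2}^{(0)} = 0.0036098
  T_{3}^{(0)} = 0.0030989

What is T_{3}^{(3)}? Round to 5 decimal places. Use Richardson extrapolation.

0.00292

Richardson extrapolation on the trapezoidal column (denominator 4−1=3):
T_{1}^{(1)} = (4·0.0054415 − 0.0104546) / 3 = 0.0037705
T_{2}^{(1)} = 0.0036098 + (0.0036098 − 0.0054415)/3 = 0.0029992
T_{3}^{(1)} = (4·0.0030989 − 0.0036098) / 3 = 0.0029286
T_{2}^{(2)} = 0.0029992 + (0.0029992 − 0.0037705)/15 = 0.0029478
T_{3}^{(2)} = (16·0.0029286 − 0.0029992) / 15 = 0.0029239
T_{3}^{(3)} = 0.0029239 + (0.0029239 − 0.0029478)/63 = 0.0029235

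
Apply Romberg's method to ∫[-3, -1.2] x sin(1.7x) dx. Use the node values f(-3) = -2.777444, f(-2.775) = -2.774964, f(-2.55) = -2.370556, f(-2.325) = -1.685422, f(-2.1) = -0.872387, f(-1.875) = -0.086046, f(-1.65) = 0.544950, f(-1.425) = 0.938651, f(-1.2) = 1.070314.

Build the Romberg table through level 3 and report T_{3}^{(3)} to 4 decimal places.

-1.6152

T_{0}^{(0)} (trapezoid, 1 panel, h=1.8000): -1.536417
T_{1}^{(0)} (trapezoid, 2 panels, h=0.9000): -1.553357
T_{2}^{(0)} (trapezoid, 4 panels, h=0.4500): -1.598201
T_{3}^{(0)} (trapezoid, 8 panels, h=0.2250): -1.610851
T_{1}^{(1)} = -1.553357 + (-1.553357 − (-1.536417))/3 = -1.559004
T_{2}^{(1)} = -1.598201 + (-1.598201 − (-1.553357))/3 = -1.613149
T_{3}^{(1)} = -1.610851 + (-1.610851 − (-1.598201))/3 = -1.615068
T_{2}^{(2)} = -1.613149 + (-1.613149 − (-1.559004))/15 = -1.616759
T_{3}^{(2)} = -1.615068 + (-1.615068 − (-1.613149))/15 = -1.615196
T_{3}^{(3)} = -1.615196 + (-1.615196 − (-1.616759))/63 = -1.615171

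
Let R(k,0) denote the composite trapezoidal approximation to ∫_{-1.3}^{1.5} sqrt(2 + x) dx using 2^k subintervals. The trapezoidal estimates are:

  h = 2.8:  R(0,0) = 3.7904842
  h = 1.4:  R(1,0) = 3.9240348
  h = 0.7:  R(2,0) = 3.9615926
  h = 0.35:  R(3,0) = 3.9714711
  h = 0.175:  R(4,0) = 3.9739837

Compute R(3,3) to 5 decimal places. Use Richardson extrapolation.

Richardson extrapolation on the trapezoidal column (denominator 4−1=3):
R(1,1) = (4·3.9240348 − 3.7904842) / 3 = 3.9685517
R(2,1) = (4·3.9615926 − 3.9240348) / 3 = 3.9741119
R(3,1) = (4·3.9714711 − 3.9615926) / 3 = 3.9747639
R(2,2) = (16·3.9741119 − 3.9685517) / 15 = 3.9744826
R(3,2) = 3.9747639 + (3.9747639 − 3.9741119)/15 = 3.9748074
R(3,3) = (64·3.9748074 − 3.9744826) / 63 = 3.9748126
(Column j=1 coincides with Simpson's rule on the same nodes.)

3.97481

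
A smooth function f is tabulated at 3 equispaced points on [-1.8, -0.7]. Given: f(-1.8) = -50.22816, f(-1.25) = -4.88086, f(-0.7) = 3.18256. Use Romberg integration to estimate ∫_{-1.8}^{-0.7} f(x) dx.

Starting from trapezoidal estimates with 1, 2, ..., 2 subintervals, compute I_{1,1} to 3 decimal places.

I_{0,0} (trapezoid, 1 panel, h=1.1000): -25.87508
I_{1,0} (trapezoid, 2 panels, h=0.5500): -15.62201
I_{1,1} = -15.62201 + (-15.62201 − (-25.87508))/3 = -12.20432

-12.204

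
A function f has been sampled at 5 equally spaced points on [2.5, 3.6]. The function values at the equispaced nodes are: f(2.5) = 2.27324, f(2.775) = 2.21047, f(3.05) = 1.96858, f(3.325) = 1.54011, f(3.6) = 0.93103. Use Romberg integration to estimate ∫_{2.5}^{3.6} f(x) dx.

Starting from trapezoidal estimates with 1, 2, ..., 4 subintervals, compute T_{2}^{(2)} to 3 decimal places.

2.030

T_{0}^{(0)} (trapezoid, 1 panel, h=1.1000): 1.76235
T_{1}^{(0)} (trapezoid, 2 panels, h=0.5500): 1.96389
T_{2}^{(0)} (trapezoid, 4 panels, h=0.2750): 2.01336
T_{1}^{(1)} = 1.96389 + (1.96389 − 1.76235)/3 = 2.03107
T_{2}^{(1)} = 2.01336 + (2.01336 − 1.96389)/3 = 2.02985
T_{2}^{(2)} = 2.02985 + (2.02985 − 2.03107)/15 = 2.02977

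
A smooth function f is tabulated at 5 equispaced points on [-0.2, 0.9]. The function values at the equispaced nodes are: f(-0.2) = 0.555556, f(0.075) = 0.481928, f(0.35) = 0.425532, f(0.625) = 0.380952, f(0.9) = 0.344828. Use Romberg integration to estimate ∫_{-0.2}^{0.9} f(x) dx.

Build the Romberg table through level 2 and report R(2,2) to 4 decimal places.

R(0,0) (trapezoid, 1 panel, h=1.1000): 0.495211
R(1,0) (trapezoid, 2 panels, h=0.5500): 0.481648
R(2,0) (trapezoid, 4 panels, h=0.2750): 0.478116
R(1,1) = 0.481648 + (0.481648 − 0.495211)/3 = 0.477127
R(2,1) = 0.478116 + (0.478116 − 0.481648)/3 = 0.476939
R(2,2) = 0.476939 + (0.476939 − 0.477127)/15 = 0.476926

0.4769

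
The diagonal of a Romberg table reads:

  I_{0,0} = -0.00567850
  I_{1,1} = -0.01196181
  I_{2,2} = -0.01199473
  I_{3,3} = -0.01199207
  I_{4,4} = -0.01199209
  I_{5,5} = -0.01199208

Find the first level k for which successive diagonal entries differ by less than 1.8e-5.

|I_{1,1} − I_{0,0}| = 0.00628331 ≥ 1.8e-5
|I_{2,2} − I_{1,1}| = 0.00003292 ≥ 1.8e-5
|I_{3,3} − I_{2,2}| = 0.00000266 < 1.8e-5

k = 3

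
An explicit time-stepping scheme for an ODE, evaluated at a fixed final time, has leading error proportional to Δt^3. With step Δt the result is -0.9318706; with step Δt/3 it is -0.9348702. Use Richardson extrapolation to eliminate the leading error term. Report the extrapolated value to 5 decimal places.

-0.93499

Extrapolated value = (27·A(Δt/3) − A(Δt)) / (27 − 1)
= (27·(-0.9348702) − (-0.9318706)) / 26
= -24.3096248 / 26 = -0.9349856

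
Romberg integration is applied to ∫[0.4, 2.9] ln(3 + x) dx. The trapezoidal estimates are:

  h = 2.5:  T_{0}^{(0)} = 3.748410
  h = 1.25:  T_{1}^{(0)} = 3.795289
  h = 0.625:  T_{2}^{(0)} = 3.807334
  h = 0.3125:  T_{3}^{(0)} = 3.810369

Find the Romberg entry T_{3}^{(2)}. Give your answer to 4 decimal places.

Richardson extrapolation on the trapezoidal column (denominator 4−1=3):
T_{2}^{(1)} = (4·3.807334 − 3.795289) / 3 = 3.811349
T_{3}^{(1)} = (4·3.810369 − 3.807334) / 3 = 3.811381
T_{3}^{(2)} = (16·3.811381 − 3.811349) / 15 = 3.811383

3.8114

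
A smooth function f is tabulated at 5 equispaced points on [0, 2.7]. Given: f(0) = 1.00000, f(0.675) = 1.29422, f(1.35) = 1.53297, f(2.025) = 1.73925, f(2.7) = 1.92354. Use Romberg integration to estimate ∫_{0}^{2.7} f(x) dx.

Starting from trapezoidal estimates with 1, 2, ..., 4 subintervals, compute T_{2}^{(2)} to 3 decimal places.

4.078

T_{0}^{(0)} (trapezoid, 1 panel, h=2.7000): 3.94678
T_{1}^{(0)} (trapezoid, 2 panels, h=1.3500): 4.04290
T_{2}^{(0)} (trapezoid, 4 panels, h=0.6750): 4.06904
T_{1}^{(1)} = 4.04290 + (4.04290 − 3.94678)/3 = 4.07494
T_{2}^{(1)} = 4.06904 + (4.06904 − 4.04290)/3 = 4.07775
T_{2}^{(2)} = 4.07775 + (4.07775 − 4.07494)/15 = 4.07794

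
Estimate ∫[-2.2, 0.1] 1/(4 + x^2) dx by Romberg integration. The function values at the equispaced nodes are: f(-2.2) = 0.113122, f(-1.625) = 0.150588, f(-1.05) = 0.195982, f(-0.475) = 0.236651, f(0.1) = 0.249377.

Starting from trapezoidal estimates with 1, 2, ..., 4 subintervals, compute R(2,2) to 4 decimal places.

0.4416

R(0,0) (trapezoid, 1 panel, h=2.3000): 0.416874
R(1,0) (trapezoid, 2 panels, h=1.1500): 0.433816
R(2,0) (trapezoid, 4 panels, h=0.5750): 0.439571
R(1,1) = 0.433816 + (0.433816 − 0.416874)/3 = 0.439463
R(2,1) = 0.439571 + (0.439571 − 0.433816)/3 = 0.441489
R(2,2) = 0.441489 + (0.441489 − 0.439463)/15 = 0.441624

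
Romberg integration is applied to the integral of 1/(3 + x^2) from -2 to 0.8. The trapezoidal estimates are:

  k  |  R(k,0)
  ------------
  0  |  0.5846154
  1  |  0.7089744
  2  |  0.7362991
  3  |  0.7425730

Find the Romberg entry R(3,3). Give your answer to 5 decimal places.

0.74461

Richardson extrapolation on the trapezoidal column (denominator 4−1=3):
R(1,1) = (4·0.7089744 − 0.5846154) / 3 = 0.7504274
R(2,1) = 0.7362991 + (0.7362991 − 0.7089744)/3 = 0.7454073
R(3,1) = (4·0.7425730 − 0.7362991) / 3 = 0.7446643
R(2,2) = 0.7454073 + (0.7454073 − 0.7504274)/15 = 0.7450726
R(3,2) = (16·0.7446643 − 0.7454073) / 15 = 0.7446148
R(3,3) = 0.7446148 + (0.7446148 − 0.7450726)/63 = 0.7446075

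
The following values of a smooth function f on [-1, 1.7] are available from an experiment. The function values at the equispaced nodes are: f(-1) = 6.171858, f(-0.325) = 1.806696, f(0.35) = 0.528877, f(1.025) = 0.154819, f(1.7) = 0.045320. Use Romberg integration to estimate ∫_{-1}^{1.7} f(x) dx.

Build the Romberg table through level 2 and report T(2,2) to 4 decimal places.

T(0,0) (trapezoid, 1 panel, h=2.7000): 8.393190
T(1,0) (trapezoid, 2 panels, h=1.3500): 4.910579
T(2,0) (trapezoid, 4 panels, h=0.6750): 3.779312
T(1,1) = 4.910579 + (4.910579 − 8.393190)/3 = 3.749709
T(2,1) = 3.779312 + (3.779312 − 4.910579)/3 = 3.402223
T(2,2) = 3.402223 + (3.402223 − 3.749709)/15 = 3.379057

3.3791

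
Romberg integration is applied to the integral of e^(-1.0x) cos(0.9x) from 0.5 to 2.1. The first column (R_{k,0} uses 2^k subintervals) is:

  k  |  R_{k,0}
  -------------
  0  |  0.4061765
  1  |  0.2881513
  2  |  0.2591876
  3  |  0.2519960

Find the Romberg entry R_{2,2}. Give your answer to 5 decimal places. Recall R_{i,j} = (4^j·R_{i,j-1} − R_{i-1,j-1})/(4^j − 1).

0.24958

R_{1,1} = 0.2881513 + (0.2881513 − 0.4061765)/3 = 0.2488096
R_{2,1} = (4·0.2591876 − 0.2881513) / 3 = 0.2495330
R_{2,2} = (16·0.2495330 − 0.2488096) / 15 = 0.2495812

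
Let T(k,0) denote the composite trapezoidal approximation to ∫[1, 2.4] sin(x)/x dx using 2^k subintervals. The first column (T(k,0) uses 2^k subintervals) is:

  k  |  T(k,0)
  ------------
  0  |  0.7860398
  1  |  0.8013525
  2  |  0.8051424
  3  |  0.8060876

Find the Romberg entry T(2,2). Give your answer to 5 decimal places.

0.80640

T(1,1) = 0.8013525 + (0.8013525 − 0.7860398)/3 = 0.8064567
T(2,1) = (4·0.8051424 − 0.8013525) / 3 = 0.8064057
T(2,2) = (16·0.8064057 − 0.8064567) / 15 = 0.8064023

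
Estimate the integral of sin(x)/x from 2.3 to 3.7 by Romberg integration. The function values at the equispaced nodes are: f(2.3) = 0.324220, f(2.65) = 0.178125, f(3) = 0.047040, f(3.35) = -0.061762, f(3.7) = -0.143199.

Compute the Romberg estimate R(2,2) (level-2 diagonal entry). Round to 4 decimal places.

0.0864

R(0,0) (trapezoid, 1 panel, h=1.4000): 0.126715
R(1,0) (trapezoid, 2 panels, h=0.7000): 0.096285
R(2,0) (trapezoid, 4 panels, h=0.3500): 0.088870
R(1,1) = 0.096285 + (0.096285 − 0.126715)/3 = 0.086142
R(2,1) = 0.088870 + (0.088870 − 0.096285)/3 = 0.086398
R(2,2) = 0.086398 + (0.086398 − 0.086142)/15 = 0.086415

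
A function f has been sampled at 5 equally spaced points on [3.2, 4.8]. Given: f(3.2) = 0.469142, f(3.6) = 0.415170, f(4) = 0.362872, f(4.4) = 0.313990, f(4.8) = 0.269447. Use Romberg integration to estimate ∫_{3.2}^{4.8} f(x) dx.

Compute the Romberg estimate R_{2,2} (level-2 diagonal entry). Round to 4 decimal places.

0.5841

R_{0,0} (trapezoid, 1 panel, h=1.6000): 0.590871
R_{1,0} (trapezoid, 2 panels, h=0.8000): 0.585733
R_{2,0} (trapezoid, 4 panels, h=0.4000): 0.584531
R_{1,1} = 0.585733 + (0.585733 − 0.590871)/3 = 0.584020
R_{2,1} = 0.584531 + (0.584531 − 0.585733)/3 = 0.584130
R_{2,2} = 0.584130 + (0.584130 − 0.584020)/15 = 0.584137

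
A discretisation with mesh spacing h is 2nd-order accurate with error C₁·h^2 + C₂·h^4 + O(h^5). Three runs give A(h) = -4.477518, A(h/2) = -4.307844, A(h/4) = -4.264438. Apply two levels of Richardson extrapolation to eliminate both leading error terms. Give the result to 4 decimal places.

-4.2499

First eliminate the h^2 term (factor 2^2 = 4):
  B₁ = (4·(-4.307844) − (-4.477518))/3 = -4.251286
  B₂ = (4·(-4.264438) − (-4.307844))/3 = -4.249969
Then eliminate the h^4 term (factor 2^4 = 16):
  (16·(-4.249969) − (-4.251286))/15 = -4.249881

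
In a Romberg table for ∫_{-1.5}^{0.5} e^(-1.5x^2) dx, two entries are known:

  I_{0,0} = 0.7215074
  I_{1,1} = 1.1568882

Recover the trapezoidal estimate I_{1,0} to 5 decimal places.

From I_{1,1} = (4·I_{1,0} − I_{0,0})/3, solve for I_{1,0}:
4·I_{1,0} = 3·1.1568882 + 0.7215074 = 4.1921720
I_{1,0} = 1.0480430

1.04804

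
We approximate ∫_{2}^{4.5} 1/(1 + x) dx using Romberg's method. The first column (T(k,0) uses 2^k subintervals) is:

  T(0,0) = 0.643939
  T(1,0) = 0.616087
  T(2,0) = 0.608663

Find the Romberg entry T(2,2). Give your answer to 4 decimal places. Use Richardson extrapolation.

0.6061

T(1,1) = (4·0.616087 − 0.643939) / 3 = 0.606803
T(2,1) = 0.608663 + (0.608663 − 0.616087)/3 = 0.606188
T(2,2) = 0.606188 + (0.606188 − 0.606803)/15 = 0.606147
(Column j=1 coincides with Simpson's rule on the same nodes.)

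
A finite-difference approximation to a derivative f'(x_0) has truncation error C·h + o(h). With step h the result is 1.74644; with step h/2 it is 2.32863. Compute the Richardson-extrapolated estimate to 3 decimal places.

2.911

The leading error scales as h; refining by a factor of 2 reduces it by 2^1 = 2.
Extrapolated value = (2·A(h/2) − A(h)) / (2 − 1)
= (2·2.32863 − 1.74644) / 1
= 2.91082 / 1 = 2.91082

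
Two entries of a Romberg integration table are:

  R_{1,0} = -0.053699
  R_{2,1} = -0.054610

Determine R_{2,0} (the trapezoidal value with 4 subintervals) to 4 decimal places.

-0.0544

From R_{2,1} = (4·R_{2,0} − R_{1,0})/3, solve for R_{2,0}:
4·R_{2,0} = 3·(-0.054610) + (-0.053699) = -0.217529
R_{2,0} = -0.054382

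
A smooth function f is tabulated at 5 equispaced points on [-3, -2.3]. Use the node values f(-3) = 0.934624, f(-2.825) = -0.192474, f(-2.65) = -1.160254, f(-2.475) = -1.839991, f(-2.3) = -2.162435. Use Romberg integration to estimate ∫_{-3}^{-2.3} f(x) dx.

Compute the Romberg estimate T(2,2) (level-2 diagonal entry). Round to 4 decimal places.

T(0,0) (trapezoid, 1 panel, h=0.7000): -0.429734
T(1,0) (trapezoid, 2 panels, h=0.3500): -0.620956
T(2,0) (trapezoid, 4 panels, h=0.1750): -0.666159
T(1,1) = -0.620956 + (-0.620956 − (-0.429734))/3 = -0.684697
T(2,1) = -0.666159 + (-0.666159 − (-0.620956))/3 = -0.681227
T(2,2) = -0.681227 + (-0.681227 − (-0.684697))/15 = -0.680996

-0.6810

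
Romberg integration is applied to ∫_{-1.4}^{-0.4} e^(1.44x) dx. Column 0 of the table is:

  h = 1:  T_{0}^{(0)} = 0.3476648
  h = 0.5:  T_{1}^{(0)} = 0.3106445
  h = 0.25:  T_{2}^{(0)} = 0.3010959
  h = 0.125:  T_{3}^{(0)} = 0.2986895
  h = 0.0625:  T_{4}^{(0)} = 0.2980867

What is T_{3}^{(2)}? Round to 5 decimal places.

0.29789

T_{2}^{(1)} = 0.3010959 + (0.3010959 − 0.3106445)/3 = 0.2979130
T_{3}^{(1)} = (4·0.2986895 − 0.3010959) / 3 = 0.2978874
T_{3}^{(2)} = 0.2978874 + (0.2978874 − 0.2979130)/15 = 0.2978857
(Column j=1 coincides with Simpson's rule on the same nodes.)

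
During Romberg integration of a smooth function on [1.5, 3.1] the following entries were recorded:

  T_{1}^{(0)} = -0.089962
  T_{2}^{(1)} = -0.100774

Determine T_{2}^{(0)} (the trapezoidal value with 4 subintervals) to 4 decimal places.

From T_{2}^{(1)} = (4·T_{2}^{(0)} − T_{1}^{(0)})/3, solve for T_{2}^{(0)}:
4·T_{2}^{(0)} = 3·(-0.100774) + (-0.089962) = -0.392284
T_{2}^{(0)} = -0.098071

-0.0981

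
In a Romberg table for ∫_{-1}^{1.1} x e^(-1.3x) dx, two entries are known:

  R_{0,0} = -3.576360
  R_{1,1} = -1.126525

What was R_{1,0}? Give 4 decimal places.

-1.7390

From R_{1,1} = (4·R_{1,0} − R_{0,0})/3, solve for R_{1,0}:
4·R_{1,0} = 3·(-1.126525) + (-3.576360) = -6.955935
R_{1,0} = -1.738984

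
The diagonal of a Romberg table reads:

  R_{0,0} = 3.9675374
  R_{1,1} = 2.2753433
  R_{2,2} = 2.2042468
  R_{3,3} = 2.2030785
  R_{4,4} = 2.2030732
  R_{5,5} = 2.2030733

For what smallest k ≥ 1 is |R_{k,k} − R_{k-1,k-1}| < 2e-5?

|R_{1,1} − R_{0,0}| = 1.6921941 ≥ 2e-5
|R_{2,2} − R_{1,1}| = 0.0710965 ≥ 2e-5
|R_{3,3} − R_{2,2}| = 0.0011683 ≥ 2e-5
|R_{4,4} − R_{3,3}| = 0.0000053 < 2e-5

k = 4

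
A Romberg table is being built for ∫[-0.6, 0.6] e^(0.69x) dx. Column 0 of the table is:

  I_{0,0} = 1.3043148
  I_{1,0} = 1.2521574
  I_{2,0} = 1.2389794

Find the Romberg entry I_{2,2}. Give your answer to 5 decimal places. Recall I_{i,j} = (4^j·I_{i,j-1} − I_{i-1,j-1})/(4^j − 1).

I_{1,1} = (4·1.2521574 − 1.3043148) / 3 = 1.2347716
I_{2,1} = (4·1.2389794 − 1.2521574) / 3 = 1.2345867
I_{2,2} = (16·1.2345867 − 1.2347716) / 15 = 1.2345744

1.23457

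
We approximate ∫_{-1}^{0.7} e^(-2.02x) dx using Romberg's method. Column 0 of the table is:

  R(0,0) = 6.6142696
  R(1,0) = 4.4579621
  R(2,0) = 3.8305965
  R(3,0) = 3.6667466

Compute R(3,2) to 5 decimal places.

R(2,1) = (4·3.8305965 − 4.4579621) / 3 = 3.6214746
R(3,1) = 3.6667466 + (3.6667466 − 3.8305965)/3 = 3.6121300
R(3,2) = (16·3.6121300 − 3.6214746) / 15 = 3.6115070

3.61151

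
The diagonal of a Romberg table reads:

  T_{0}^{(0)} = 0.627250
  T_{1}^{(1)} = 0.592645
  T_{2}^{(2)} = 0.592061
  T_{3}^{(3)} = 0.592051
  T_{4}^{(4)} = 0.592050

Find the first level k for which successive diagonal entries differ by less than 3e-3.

|T_{1}^{(1)} − T_{0}^{(0)}| = 0.034605 ≥ 3e-3
|T_{2}^{(2)} − T_{1}^{(1)}| = 0.000584 < 3e-3

k = 2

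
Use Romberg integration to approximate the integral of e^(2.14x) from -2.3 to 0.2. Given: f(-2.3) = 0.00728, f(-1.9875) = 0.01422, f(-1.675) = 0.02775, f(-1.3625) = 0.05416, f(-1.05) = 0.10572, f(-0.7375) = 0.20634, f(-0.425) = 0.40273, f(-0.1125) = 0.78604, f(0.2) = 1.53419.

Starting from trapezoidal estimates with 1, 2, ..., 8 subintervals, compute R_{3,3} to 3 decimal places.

0.714

R_{0,0} (trapezoid, 1 panel, h=2.5000): 1.92684
R_{1,0} (trapezoid, 2 panels, h=1.2500): 1.09557
R_{2,0} (trapezoid, 4 panels, h=0.6250): 0.81683
R_{3,0} (trapezoid, 8 panels, h=0.3125): 0.73990
R_{1,1} = 1.09557 + (1.09557 − 1.92684)/3 = 0.81848
R_{2,1} = 0.81683 + (0.81683 − 1.09557)/3 = 0.72392
R_{3,1} = 0.73990 + (0.73990 − 0.81683)/3 = 0.71426
R_{2,2} = 0.72392 + (0.72392 − 0.81848)/15 = 0.71762
R_{3,2} = 0.71426 + (0.71426 − 0.72392)/15 = 0.71362
R_{3,3} = 0.71362 + (0.71362 − 0.71762)/63 = 0.71356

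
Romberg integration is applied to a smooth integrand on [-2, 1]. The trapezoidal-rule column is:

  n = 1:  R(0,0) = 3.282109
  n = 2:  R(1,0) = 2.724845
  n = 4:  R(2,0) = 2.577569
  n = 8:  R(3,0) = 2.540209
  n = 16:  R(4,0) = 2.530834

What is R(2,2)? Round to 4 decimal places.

2.5278

Richardson extrapolation on the trapezoidal column (denominator 4−1=3):
R(1,1) = 2.724845 + (2.724845 − 3.282109)/3 = 2.539090
R(2,1) = 2.577569 + (2.577569 − 2.724845)/3 = 2.528477
R(2,2) = 2.528477 + (2.528477 − 2.539090)/15 = 2.527769
(Column j=1 coincides with Simpson's rule on the same nodes.)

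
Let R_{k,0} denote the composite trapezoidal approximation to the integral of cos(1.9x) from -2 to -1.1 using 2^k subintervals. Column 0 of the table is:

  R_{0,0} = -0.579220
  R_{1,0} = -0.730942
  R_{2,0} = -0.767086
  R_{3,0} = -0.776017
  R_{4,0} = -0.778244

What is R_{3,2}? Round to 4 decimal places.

Richardson extrapolation on the trapezoidal column (denominator 4−1=3):
R_{2,1} = (4·(-0.767086) − (-0.730942)) / 3 = -0.779134
R_{3,1} = -0.776017 + (-0.776017 − (-0.767086))/3 = -0.778994
R_{3,2} = (16·(-0.778994) − (-0.779134)) / 15 = -0.778985
(Column j=1 coincides with Simpson's rule on the same nodes.)

-0.7790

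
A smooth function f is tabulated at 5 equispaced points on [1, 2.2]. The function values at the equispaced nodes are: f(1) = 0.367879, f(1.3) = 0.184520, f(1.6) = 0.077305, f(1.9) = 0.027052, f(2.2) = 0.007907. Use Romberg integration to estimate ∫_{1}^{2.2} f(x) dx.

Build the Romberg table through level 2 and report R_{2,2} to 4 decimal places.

0.1377

R_{0,0} (trapezoid, 1 panel, h=1.2000): 0.225472
R_{1,0} (trapezoid, 2 panels, h=0.6000): 0.159119
R_{2,0} (trapezoid, 4 panels, h=0.3000): 0.143031
R_{1,1} = 0.159119 + (0.159119 − 0.225472)/3 = 0.137001
R_{2,1} = 0.143031 + (0.143031 − 0.159119)/3 = 0.137668
R_{2,2} = 0.137668 + (0.137668 − 0.137001)/15 = 0.137712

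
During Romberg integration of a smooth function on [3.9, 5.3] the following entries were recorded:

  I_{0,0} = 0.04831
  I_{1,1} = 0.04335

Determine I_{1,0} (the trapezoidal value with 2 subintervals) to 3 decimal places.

0.045

From I_{1,1} = (4·I_{1,0} − I_{0,0})/3, solve for I_{1,0}:
4·I_{1,0} = 3·0.04335 + 0.04831 = 0.17836
I_{1,0} = 0.04459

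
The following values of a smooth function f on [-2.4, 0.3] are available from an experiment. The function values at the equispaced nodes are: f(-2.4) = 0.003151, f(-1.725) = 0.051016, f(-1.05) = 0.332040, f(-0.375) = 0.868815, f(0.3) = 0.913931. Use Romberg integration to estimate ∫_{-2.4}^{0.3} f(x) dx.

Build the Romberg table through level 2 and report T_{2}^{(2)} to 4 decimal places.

1.1952

T_{0}^{(0)} (trapezoid, 1 panel, h=2.7000): 1.238061
T_{1}^{(0)} (trapezoid, 2 panels, h=1.3500): 1.067284
T_{2}^{(0)} (trapezoid, 4 panels, h=0.6750): 1.154528
T_{1}^{(1)} = 1.067284 + (1.067284 − 1.238061)/3 = 1.010358
T_{2}^{(1)} = 1.154528 + (1.154528 − 1.067284)/3 = 1.183609
T_{2}^{(2)} = 1.183609 + (1.183609 − 1.010358)/15 = 1.195159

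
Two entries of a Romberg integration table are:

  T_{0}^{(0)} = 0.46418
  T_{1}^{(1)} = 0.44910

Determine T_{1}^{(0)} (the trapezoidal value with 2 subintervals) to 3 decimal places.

0.453

From T_{1}^{(1)} = (4·T_{1}^{(0)} − T_{0}^{(0)})/3, solve for T_{1}^{(0)}:
4·T_{1}^{(0)} = 3·0.44910 + 0.46418 = 1.81148
T_{1}^{(0)} = 0.45287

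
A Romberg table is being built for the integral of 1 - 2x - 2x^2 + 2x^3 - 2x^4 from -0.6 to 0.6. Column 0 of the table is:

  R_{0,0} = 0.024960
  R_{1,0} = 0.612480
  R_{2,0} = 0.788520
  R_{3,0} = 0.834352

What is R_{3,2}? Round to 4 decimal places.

R_{2,1} = (4·0.788520 − 0.612480) / 3 = 0.847200
R_{3,1} = (4·0.834352 − 0.788520) / 3 = 0.849629
R_{3,2} = 0.849629 + (0.849629 − 0.847200)/15 = 0.849791

0.8498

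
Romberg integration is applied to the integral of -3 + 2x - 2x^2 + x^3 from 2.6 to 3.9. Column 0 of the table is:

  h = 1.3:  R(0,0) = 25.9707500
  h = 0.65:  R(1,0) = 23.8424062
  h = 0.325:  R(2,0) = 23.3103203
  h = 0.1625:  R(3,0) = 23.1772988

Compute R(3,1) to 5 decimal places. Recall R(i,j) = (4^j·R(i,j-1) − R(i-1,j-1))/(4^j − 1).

R(3,1) = (4·23.1772988 − 23.3103203) / 3 = 23.1329583

23.13296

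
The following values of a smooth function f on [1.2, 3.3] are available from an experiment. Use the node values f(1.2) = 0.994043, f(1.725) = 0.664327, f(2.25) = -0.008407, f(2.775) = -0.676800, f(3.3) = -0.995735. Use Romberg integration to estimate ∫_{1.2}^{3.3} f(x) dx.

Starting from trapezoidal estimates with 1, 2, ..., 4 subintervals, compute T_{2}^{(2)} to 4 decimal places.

-0.0119

T_{0}^{(0)} (trapezoid, 1 panel, h=2.1000): -0.001777
T_{1}^{(0)} (trapezoid, 2 panels, h=1.0500): -0.009716
T_{2}^{(0)} (trapezoid, 4 panels, h=0.5250): -0.011406
T_{1}^{(1)} = -0.009716 + (-0.009716 − (-0.001777))/3 = -0.012362
T_{2}^{(1)} = -0.011406 + (-0.011406 − (-0.009716))/3 = -0.011969
T_{2}^{(2)} = -0.011969 + (-0.011969 − (-0.012362))/15 = -0.011943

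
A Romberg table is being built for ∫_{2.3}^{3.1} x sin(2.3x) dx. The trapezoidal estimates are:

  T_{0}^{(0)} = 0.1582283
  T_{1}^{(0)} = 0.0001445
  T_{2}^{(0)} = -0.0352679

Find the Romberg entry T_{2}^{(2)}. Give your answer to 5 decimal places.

Richardson extrapolation on the trapezoidal column (denominator 4−1=3):
T_{1}^{(1)} = (4·0.0001445 − 0.1582283) / 3 = -0.0525501
T_{2}^{(1)} = (4·(-0.0352679) − 0.0001445) / 3 = -0.0470720
T_{2}^{(2)} = -0.0470720 + (-0.0470720 − (-0.0525501))/15 = -0.0467068
(Column j=1 coincides with Simpson's rule on the same nodes.)

-0.04671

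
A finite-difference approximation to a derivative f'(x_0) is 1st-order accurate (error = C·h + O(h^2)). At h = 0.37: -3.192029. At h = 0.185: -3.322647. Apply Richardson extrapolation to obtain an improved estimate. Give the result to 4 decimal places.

The leading error scales as h; refining by a factor of 2 reduces it by 2^1 = 2.
Extrapolated value = (2·A(h/2) − A(h)) / (2 − 1)
= (2·(-3.322647) − (-3.192029)) / 1
= -3.453265 / 1 = -3.453265

-3.4533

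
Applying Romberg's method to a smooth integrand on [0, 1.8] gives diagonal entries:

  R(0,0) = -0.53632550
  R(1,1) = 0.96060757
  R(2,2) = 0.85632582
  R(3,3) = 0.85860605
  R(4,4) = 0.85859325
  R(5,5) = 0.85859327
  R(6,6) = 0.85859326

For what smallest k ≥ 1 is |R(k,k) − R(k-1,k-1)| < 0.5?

|R(1,1) − R(0,0)| = 1.49693307 ≥ 0.5
|R(2,2) − R(1,1)| = 0.10428175 < 0.5

k = 2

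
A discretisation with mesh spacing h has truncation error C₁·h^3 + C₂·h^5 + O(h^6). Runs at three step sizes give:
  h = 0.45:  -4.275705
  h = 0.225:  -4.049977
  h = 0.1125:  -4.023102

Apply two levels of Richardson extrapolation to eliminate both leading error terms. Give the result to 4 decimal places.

First eliminate the h^3 term (factor 2^3 = 8):
  B₁ = (8·(-4.049977) − (-4.275705))/7 = -4.017730
  B₂ = (8·(-4.023102) − (-4.049977))/7 = -4.019263
Then eliminate the h^5 term (factor 2^5 = 32):
  (32·(-4.019263) − (-4.017730))/31 = -4.019312

-4.0193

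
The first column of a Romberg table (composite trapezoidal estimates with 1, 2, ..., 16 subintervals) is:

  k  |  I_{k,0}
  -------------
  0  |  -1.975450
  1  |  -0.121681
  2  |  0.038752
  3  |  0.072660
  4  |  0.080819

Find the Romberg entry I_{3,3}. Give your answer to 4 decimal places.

0.0837

I_{1,1} = -0.121681 + (-0.121681 − (-1.975450))/3 = 0.496242
I_{2,1} = 0.038752 + (0.038752 − (-0.121681))/3 = 0.092230
I_{3,1} = 0.072660 + (0.072660 − 0.038752)/3 = 0.083963
I_{2,2} = 0.092230 + (0.092230 − 0.496242)/15 = 0.065296
I_{3,2} = 0.083963 + (0.083963 − 0.092230)/15 = 0.083412
I_{3,3} = 0.083412 + (0.083412 − 0.065296)/63 = 0.083700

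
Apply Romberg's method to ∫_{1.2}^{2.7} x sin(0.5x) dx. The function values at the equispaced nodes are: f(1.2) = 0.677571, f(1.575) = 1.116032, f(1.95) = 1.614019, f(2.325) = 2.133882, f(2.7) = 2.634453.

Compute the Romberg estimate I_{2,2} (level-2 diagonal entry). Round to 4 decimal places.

I_{0,0} (trapezoid, 1 panel, h=1.5000): 2.484018
I_{1,0} (trapezoid, 2 panels, h=0.7500): 2.452523
I_{2,0} (trapezoid, 4 panels, h=0.3750): 2.444979
I_{1,1} = 2.452523 + (2.452523 − 2.484018)/3 = 2.442025
I_{2,1} = 2.444979 + (2.444979 − 2.452523)/3 = 2.442464
I_{2,2} = 2.442464 + (2.442464 − 2.442025)/15 = 2.442493

2.4425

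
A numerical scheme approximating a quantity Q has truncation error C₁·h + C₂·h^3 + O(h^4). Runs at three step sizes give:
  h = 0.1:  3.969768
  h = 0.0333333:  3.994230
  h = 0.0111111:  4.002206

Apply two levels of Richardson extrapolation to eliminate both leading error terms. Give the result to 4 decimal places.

4.0062

First eliminate the h term (factor 3^1 = 3):
  B₁ = (3·3.994230 − 3.969768)/2 = 4.006461
  B₂ = (3·4.002206 − 3.994230)/2 = 4.006194
Then eliminate the h^3 term (factor 3^3 = 27):
  (27·4.006194 − 4.006461)/26 = 4.006184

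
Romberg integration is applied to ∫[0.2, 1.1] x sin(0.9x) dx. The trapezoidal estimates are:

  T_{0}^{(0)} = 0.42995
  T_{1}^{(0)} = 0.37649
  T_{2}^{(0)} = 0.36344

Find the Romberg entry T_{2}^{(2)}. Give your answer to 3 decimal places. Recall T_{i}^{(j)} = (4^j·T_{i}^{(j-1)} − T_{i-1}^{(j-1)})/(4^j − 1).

0.359

Richardson extrapolation on the trapezoidal column (denominator 4−1=3):
T_{1}^{(1)} = 0.37649 + (0.37649 − 0.42995)/3 = 0.35867
T_{2}^{(1)} = 0.36344 + (0.36344 − 0.37649)/3 = 0.35909
T_{2}^{(2)} = (16·0.35909 − 0.35867) / 15 = 0.35912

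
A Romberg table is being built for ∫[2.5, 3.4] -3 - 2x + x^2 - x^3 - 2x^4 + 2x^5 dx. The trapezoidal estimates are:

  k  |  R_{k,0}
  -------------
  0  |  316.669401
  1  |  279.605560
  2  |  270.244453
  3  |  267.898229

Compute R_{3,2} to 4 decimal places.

R_{2,1} = 270.244453 + (270.244453 − 279.605560)/3 = 267.124084
R_{3,1} = (4·267.898229 − 270.244453) / 3 = 267.116154
R_{3,2} = 267.116154 + (267.116154 − 267.124084)/15 = 267.115625

267.1156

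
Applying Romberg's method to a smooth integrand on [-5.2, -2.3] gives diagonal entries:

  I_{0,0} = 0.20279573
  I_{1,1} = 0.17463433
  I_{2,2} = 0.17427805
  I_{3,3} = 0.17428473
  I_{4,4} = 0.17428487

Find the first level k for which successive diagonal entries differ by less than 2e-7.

|I_{1,1} − I_{0,0}| = 0.02816140 ≥ 2e-7
|I_{2,2} − I_{1,1}| = 0.00035628 ≥ 2e-7
|I_{3,3} − I_{2,2}| = 0.00000668 ≥ 2e-7
|I_{4,4} − I_{3,3}| = 0.00000014 < 2e-7

k = 4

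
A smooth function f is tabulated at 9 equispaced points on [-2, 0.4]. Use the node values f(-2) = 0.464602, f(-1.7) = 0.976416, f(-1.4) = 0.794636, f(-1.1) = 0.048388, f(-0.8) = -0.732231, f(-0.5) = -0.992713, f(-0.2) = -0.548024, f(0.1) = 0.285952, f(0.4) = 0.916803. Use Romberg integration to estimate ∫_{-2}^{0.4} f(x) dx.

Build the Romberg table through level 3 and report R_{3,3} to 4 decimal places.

0.1663

R_{0,0} (trapezoid, 1 panel, h=2.4000): 1.657686
R_{1,0} (trapezoid, 2 panels, h=1.2000): -0.049834
R_{2,0} (trapezoid, 4 panels, h=0.6000): 0.123050
R_{3,0} (trapezoid, 8 panels, h=0.3000): 0.156938
R_{1,1} = -0.049834 + (-0.049834 − 1.657686)/3 = -0.619007
R_{2,1} = 0.123050 + (0.123050 − (-0.049834))/3 = 0.180678
R_{3,1} = 0.156938 + (0.156938 − 0.123050)/3 = 0.168234
R_{2,2} = 0.180678 + (0.180678 − (-0.619007))/15 = 0.233990
R_{3,2} = 0.168234 + (0.168234 − 0.180678)/15 = 0.167404
R_{3,3} = 0.167404 + (0.167404 − 0.233990)/63 = 0.166347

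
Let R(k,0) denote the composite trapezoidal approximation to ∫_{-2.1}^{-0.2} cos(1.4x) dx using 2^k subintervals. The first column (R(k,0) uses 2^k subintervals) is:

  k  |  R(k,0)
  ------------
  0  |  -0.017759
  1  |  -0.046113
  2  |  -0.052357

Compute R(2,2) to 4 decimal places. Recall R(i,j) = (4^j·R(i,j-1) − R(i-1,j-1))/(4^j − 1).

R(1,1) = -0.046113 + (-0.046113 − (-0.017759))/3 = -0.055564
R(2,1) = (4·(-0.052357) − (-0.046113)) / 3 = -0.054438
R(2,2) = (16·(-0.054438) − (-0.055564)) / 15 = -0.054363
(Column j=1 coincides with Simpson's rule on the same nodes.)

-0.0544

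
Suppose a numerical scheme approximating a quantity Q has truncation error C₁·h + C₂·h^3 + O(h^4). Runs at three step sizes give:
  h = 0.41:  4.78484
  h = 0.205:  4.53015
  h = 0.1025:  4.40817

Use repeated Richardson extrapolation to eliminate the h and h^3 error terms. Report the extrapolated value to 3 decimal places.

4.288

First eliminate the h term (factor 2^1 = 2):
  B₁ = (2·4.53015 − 4.78484)/1 = 4.27546
  B₂ = (2·4.40817 − 4.53015)/1 = 4.28619
Then eliminate the h^3 term (factor 2^3 = 8):
  (8·4.28619 − 4.27546)/7 = 4.28772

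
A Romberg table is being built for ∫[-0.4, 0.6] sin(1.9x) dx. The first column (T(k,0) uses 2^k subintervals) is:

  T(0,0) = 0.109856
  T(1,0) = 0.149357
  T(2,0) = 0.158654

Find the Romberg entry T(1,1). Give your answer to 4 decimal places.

Richardson extrapolation on the trapezoidal column (denominator 4−1=3):
T(1,1) = 0.149357 + (0.149357 − 0.109856)/3 = 0.162524

0.1625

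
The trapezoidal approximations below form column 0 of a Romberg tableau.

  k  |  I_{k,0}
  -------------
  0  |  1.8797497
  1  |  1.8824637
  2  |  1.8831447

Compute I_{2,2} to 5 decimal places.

1.88337

I_{1,1} = 1.8824637 + (1.8824637 − 1.8797497)/3 = 1.8833684
I_{2,1} = 1.8831447 + (1.8831447 − 1.8824637)/3 = 1.8833717
I_{2,2} = (16·1.8833717 − 1.8833684) / 15 = 1.8833719
(Column j=1 coincides with Simpson's rule on the same nodes.)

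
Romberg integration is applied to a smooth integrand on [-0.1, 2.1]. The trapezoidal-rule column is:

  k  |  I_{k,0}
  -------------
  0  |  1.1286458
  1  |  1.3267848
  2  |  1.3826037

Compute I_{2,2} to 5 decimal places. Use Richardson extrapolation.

1.40177

Richardson extrapolation on the trapezoidal column (denominator 4−1=3):
I_{1,1} = 1.3267848 + (1.3267848 − 1.1286458)/3 = 1.3928311
I_{2,1} = (4·1.3826037 − 1.3267848) / 3 = 1.4012100
I_{2,2} = (16·1.4012100 − 1.3928311) / 15 = 1.4017686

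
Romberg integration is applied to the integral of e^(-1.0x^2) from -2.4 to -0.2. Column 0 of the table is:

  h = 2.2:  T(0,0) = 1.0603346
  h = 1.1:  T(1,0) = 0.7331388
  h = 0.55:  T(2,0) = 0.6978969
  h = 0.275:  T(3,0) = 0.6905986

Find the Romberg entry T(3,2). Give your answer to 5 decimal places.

Richardson extrapolation on the trapezoidal column (denominator 4−1=3):
T(2,1) = (4·0.6978969 − 0.7331388) / 3 = 0.6861496
T(3,1) = (4·0.6905986 − 0.6978969) / 3 = 0.6881658
T(3,2) = 0.6881658 + (0.6881658 − 0.6861496)/15 = 0.6883002

0.68830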